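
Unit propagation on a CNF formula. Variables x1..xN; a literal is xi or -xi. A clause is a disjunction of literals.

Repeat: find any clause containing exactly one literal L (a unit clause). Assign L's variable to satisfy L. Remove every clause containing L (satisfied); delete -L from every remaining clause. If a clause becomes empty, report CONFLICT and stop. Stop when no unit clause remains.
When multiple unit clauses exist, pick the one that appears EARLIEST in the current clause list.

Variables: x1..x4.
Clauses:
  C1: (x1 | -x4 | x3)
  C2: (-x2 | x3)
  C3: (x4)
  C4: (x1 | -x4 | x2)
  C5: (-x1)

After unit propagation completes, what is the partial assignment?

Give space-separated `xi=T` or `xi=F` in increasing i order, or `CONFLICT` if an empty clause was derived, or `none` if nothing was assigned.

unit clause [4] forces x4=T; simplify:
  drop -4 from [1, -4, 3] -> [1, 3]
  drop -4 from [1, -4, 2] -> [1, 2]
  satisfied 1 clause(s); 4 remain; assigned so far: [4]
unit clause [-1] forces x1=F; simplify:
  drop 1 from [1, 3] -> [3]
  drop 1 from [1, 2] -> [2]
  satisfied 1 clause(s); 3 remain; assigned so far: [1, 4]
unit clause [3] forces x3=T; simplify:
  satisfied 2 clause(s); 1 remain; assigned so far: [1, 3, 4]
unit clause [2] forces x2=T; simplify:
  satisfied 1 clause(s); 0 remain; assigned so far: [1, 2, 3, 4]

Answer: x1=F x2=T x3=T x4=T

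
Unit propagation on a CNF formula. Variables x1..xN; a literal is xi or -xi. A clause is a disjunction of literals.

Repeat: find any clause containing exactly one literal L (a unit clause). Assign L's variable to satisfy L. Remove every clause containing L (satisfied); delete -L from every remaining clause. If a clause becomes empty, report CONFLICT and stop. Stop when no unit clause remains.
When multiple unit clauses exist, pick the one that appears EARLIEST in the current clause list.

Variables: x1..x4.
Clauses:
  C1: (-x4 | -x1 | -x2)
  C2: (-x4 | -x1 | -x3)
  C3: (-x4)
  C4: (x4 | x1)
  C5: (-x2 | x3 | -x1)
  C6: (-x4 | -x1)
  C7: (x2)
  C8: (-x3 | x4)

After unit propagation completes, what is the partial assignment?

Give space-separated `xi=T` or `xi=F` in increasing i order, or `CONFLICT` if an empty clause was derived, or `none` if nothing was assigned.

Answer: CONFLICT

Derivation:
unit clause [-4] forces x4=F; simplify:
  drop 4 from [4, 1] -> [1]
  drop 4 from [-3, 4] -> [-3]
  satisfied 4 clause(s); 4 remain; assigned so far: [4]
unit clause [1] forces x1=T; simplify:
  drop -1 from [-2, 3, -1] -> [-2, 3]
  satisfied 1 clause(s); 3 remain; assigned so far: [1, 4]
unit clause [2] forces x2=T; simplify:
  drop -2 from [-2, 3] -> [3]
  satisfied 1 clause(s); 2 remain; assigned so far: [1, 2, 4]
unit clause [3] forces x3=T; simplify:
  drop -3 from [-3] -> [] (empty!)
  satisfied 1 clause(s); 1 remain; assigned so far: [1, 2, 3, 4]
CONFLICT (empty clause)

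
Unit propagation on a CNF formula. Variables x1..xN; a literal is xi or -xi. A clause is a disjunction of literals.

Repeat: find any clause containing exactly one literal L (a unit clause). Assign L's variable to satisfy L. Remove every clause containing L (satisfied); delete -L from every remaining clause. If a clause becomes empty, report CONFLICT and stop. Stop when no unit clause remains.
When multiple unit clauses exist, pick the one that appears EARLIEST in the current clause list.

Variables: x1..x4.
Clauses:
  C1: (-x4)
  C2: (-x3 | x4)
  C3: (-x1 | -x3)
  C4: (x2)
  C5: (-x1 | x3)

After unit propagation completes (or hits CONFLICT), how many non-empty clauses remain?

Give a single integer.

unit clause [-4] forces x4=F; simplify:
  drop 4 from [-3, 4] -> [-3]
  satisfied 1 clause(s); 4 remain; assigned so far: [4]
unit clause [-3] forces x3=F; simplify:
  drop 3 from [-1, 3] -> [-1]
  satisfied 2 clause(s); 2 remain; assigned so far: [3, 4]
unit clause [2] forces x2=T; simplify:
  satisfied 1 clause(s); 1 remain; assigned so far: [2, 3, 4]
unit clause [-1] forces x1=F; simplify:
  satisfied 1 clause(s); 0 remain; assigned so far: [1, 2, 3, 4]

Answer: 0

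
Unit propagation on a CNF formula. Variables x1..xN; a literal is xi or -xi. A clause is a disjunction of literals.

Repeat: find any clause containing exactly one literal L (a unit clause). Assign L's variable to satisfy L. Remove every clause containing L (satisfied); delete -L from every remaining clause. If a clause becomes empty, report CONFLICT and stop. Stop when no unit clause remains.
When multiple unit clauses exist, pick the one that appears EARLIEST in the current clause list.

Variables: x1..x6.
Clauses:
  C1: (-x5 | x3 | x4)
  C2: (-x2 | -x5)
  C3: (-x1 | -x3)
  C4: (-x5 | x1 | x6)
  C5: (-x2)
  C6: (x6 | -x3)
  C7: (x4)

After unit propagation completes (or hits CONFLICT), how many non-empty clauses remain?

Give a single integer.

unit clause [-2] forces x2=F; simplify:
  satisfied 2 clause(s); 5 remain; assigned so far: [2]
unit clause [4] forces x4=T; simplify:
  satisfied 2 clause(s); 3 remain; assigned so far: [2, 4]

Answer: 3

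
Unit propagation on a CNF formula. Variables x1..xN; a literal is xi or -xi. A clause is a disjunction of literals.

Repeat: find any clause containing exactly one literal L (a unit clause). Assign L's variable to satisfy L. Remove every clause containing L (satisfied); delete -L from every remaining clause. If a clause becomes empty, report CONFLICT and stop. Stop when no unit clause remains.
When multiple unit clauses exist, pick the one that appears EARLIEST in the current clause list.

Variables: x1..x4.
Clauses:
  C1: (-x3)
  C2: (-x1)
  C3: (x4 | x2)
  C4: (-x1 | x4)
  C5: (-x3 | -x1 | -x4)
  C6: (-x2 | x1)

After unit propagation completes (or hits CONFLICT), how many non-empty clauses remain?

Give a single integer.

Answer: 0

Derivation:
unit clause [-3] forces x3=F; simplify:
  satisfied 2 clause(s); 4 remain; assigned so far: [3]
unit clause [-1] forces x1=F; simplify:
  drop 1 from [-2, 1] -> [-2]
  satisfied 2 clause(s); 2 remain; assigned so far: [1, 3]
unit clause [-2] forces x2=F; simplify:
  drop 2 from [4, 2] -> [4]
  satisfied 1 clause(s); 1 remain; assigned so far: [1, 2, 3]
unit clause [4] forces x4=T; simplify:
  satisfied 1 clause(s); 0 remain; assigned so far: [1, 2, 3, 4]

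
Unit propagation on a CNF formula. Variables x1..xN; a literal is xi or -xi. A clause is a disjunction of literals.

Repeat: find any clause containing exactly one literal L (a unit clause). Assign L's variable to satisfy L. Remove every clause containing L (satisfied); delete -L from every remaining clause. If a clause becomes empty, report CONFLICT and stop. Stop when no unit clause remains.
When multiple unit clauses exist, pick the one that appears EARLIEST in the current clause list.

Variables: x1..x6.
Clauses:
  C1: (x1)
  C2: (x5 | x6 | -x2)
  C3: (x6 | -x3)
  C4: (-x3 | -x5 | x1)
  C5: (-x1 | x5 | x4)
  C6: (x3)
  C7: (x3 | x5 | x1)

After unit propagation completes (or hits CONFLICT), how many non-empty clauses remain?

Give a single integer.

Answer: 1

Derivation:
unit clause [1] forces x1=T; simplify:
  drop -1 from [-1, 5, 4] -> [5, 4]
  satisfied 3 clause(s); 4 remain; assigned so far: [1]
unit clause [3] forces x3=T; simplify:
  drop -3 from [6, -3] -> [6]
  satisfied 1 clause(s); 3 remain; assigned so far: [1, 3]
unit clause [6] forces x6=T; simplify:
  satisfied 2 clause(s); 1 remain; assigned so far: [1, 3, 6]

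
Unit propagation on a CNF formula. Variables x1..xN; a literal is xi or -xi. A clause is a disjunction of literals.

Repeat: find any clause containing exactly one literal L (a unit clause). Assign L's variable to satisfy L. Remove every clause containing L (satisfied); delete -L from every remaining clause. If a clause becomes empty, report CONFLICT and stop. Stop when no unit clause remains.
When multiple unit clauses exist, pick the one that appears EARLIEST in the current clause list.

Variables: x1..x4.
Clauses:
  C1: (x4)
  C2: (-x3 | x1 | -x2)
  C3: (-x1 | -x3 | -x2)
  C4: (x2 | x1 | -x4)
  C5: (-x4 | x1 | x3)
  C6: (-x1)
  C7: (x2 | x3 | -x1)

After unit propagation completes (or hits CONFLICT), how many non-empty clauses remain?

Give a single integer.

Answer: 0

Derivation:
unit clause [4] forces x4=T; simplify:
  drop -4 from [2, 1, -4] -> [2, 1]
  drop -4 from [-4, 1, 3] -> [1, 3]
  satisfied 1 clause(s); 6 remain; assigned so far: [4]
unit clause [-1] forces x1=F; simplify:
  drop 1 from [-3, 1, -2] -> [-3, -2]
  drop 1 from [2, 1] -> [2]
  drop 1 from [1, 3] -> [3]
  satisfied 3 clause(s); 3 remain; assigned so far: [1, 4]
unit clause [2] forces x2=T; simplify:
  drop -2 from [-3, -2] -> [-3]
  satisfied 1 clause(s); 2 remain; assigned so far: [1, 2, 4]
unit clause [-3] forces x3=F; simplify:
  drop 3 from [3] -> [] (empty!)
  satisfied 1 clause(s); 1 remain; assigned so far: [1, 2, 3, 4]
CONFLICT (empty clause)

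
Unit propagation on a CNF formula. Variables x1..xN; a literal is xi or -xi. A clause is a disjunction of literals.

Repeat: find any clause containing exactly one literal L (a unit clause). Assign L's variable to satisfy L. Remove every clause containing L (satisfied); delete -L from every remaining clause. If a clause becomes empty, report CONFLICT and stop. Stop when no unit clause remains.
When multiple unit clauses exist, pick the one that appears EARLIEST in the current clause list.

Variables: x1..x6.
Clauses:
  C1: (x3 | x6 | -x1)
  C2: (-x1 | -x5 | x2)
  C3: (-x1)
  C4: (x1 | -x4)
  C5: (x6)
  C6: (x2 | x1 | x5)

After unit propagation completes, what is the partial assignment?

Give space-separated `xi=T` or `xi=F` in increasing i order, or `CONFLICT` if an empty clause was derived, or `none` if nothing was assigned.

Answer: x1=F x4=F x6=T

Derivation:
unit clause [-1] forces x1=F; simplify:
  drop 1 from [1, -4] -> [-4]
  drop 1 from [2, 1, 5] -> [2, 5]
  satisfied 3 clause(s); 3 remain; assigned so far: [1]
unit clause [-4] forces x4=F; simplify:
  satisfied 1 clause(s); 2 remain; assigned so far: [1, 4]
unit clause [6] forces x6=T; simplify:
  satisfied 1 clause(s); 1 remain; assigned so far: [1, 4, 6]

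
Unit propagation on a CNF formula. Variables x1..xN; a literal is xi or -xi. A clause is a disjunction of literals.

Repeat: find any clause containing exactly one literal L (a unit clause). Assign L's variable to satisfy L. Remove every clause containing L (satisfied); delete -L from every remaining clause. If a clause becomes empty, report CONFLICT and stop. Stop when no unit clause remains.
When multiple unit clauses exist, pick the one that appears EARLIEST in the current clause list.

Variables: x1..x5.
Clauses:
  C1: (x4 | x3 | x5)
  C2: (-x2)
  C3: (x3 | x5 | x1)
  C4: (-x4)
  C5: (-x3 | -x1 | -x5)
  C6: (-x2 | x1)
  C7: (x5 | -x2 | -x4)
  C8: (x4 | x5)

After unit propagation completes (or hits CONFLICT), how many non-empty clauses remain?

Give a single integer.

unit clause [-2] forces x2=F; simplify:
  satisfied 3 clause(s); 5 remain; assigned so far: [2]
unit clause [-4] forces x4=F; simplify:
  drop 4 from [4, 3, 5] -> [3, 5]
  drop 4 from [4, 5] -> [5]
  satisfied 1 clause(s); 4 remain; assigned so far: [2, 4]
unit clause [5] forces x5=T; simplify:
  drop -5 from [-3, -1, -5] -> [-3, -1]
  satisfied 3 clause(s); 1 remain; assigned so far: [2, 4, 5]

Answer: 1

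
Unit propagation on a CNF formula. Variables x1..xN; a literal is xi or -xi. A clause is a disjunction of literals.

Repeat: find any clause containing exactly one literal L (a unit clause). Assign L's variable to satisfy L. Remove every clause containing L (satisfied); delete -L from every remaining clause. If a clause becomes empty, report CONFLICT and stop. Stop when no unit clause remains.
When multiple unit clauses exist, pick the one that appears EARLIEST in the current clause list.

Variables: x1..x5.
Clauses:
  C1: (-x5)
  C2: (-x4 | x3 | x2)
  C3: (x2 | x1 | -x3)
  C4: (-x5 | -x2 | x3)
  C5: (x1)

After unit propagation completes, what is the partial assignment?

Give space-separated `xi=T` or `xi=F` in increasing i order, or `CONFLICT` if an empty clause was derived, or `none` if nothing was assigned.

Answer: x1=T x5=F

Derivation:
unit clause [-5] forces x5=F; simplify:
  satisfied 2 clause(s); 3 remain; assigned so far: [5]
unit clause [1] forces x1=T; simplify:
  satisfied 2 clause(s); 1 remain; assigned so far: [1, 5]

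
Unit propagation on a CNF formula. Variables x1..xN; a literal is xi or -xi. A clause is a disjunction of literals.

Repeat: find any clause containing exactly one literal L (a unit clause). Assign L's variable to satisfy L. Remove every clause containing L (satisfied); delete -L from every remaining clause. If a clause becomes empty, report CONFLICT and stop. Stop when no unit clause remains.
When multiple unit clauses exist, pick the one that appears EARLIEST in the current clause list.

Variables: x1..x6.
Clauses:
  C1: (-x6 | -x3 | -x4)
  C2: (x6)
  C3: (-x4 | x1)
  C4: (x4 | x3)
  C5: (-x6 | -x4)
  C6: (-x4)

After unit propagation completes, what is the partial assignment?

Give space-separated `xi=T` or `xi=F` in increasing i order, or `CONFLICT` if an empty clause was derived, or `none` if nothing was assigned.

Answer: x3=T x4=F x6=T

Derivation:
unit clause [6] forces x6=T; simplify:
  drop -6 from [-6, -3, -4] -> [-3, -4]
  drop -6 from [-6, -4] -> [-4]
  satisfied 1 clause(s); 5 remain; assigned so far: [6]
unit clause [-4] forces x4=F; simplify:
  drop 4 from [4, 3] -> [3]
  satisfied 4 clause(s); 1 remain; assigned so far: [4, 6]
unit clause [3] forces x3=T; simplify:
  satisfied 1 clause(s); 0 remain; assigned so far: [3, 4, 6]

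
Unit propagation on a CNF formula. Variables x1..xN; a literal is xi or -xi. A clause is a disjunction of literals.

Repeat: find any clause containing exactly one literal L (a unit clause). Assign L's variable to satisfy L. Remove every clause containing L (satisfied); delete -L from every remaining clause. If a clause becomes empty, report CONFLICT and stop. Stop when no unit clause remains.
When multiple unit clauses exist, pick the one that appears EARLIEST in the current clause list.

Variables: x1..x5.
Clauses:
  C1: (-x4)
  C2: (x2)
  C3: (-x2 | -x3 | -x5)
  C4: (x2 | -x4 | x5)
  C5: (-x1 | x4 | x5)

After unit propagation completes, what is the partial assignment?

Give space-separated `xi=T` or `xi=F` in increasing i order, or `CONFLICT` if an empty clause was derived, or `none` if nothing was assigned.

unit clause [-4] forces x4=F; simplify:
  drop 4 from [-1, 4, 5] -> [-1, 5]
  satisfied 2 clause(s); 3 remain; assigned so far: [4]
unit clause [2] forces x2=T; simplify:
  drop -2 from [-2, -3, -5] -> [-3, -5]
  satisfied 1 clause(s); 2 remain; assigned so far: [2, 4]

Answer: x2=T x4=F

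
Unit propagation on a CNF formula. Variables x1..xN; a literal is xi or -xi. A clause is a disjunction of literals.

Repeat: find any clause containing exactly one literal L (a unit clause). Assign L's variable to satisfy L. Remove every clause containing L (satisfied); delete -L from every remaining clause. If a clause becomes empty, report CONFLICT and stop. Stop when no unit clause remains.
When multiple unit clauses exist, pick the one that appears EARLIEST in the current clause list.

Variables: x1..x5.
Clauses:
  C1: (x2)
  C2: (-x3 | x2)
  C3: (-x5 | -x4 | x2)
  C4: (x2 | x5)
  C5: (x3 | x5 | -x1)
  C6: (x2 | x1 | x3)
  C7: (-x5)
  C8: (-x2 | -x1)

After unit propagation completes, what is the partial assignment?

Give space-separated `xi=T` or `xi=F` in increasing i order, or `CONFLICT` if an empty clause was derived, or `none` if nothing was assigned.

unit clause [2] forces x2=T; simplify:
  drop -2 from [-2, -1] -> [-1]
  satisfied 5 clause(s); 3 remain; assigned so far: [2]
unit clause [-5] forces x5=F; simplify:
  drop 5 from [3, 5, -1] -> [3, -1]
  satisfied 1 clause(s); 2 remain; assigned so far: [2, 5]
unit clause [-1] forces x1=F; simplify:
  satisfied 2 clause(s); 0 remain; assigned so far: [1, 2, 5]

Answer: x1=F x2=T x5=F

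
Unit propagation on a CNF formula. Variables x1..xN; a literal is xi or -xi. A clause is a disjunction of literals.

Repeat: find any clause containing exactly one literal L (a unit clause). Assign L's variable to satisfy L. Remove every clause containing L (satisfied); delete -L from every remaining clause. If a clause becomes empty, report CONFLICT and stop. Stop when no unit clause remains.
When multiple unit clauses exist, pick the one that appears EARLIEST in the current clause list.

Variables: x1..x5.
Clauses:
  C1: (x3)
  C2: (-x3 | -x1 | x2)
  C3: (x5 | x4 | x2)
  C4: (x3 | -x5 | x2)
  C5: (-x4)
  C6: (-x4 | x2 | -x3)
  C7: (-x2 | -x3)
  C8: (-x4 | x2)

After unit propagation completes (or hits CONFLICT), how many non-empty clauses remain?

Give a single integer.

Answer: 0

Derivation:
unit clause [3] forces x3=T; simplify:
  drop -3 from [-3, -1, 2] -> [-1, 2]
  drop -3 from [-4, 2, -3] -> [-4, 2]
  drop -3 from [-2, -3] -> [-2]
  satisfied 2 clause(s); 6 remain; assigned so far: [3]
unit clause [-4] forces x4=F; simplify:
  drop 4 from [5, 4, 2] -> [5, 2]
  satisfied 3 clause(s); 3 remain; assigned so far: [3, 4]
unit clause [-2] forces x2=F; simplify:
  drop 2 from [-1, 2] -> [-1]
  drop 2 from [5, 2] -> [5]
  satisfied 1 clause(s); 2 remain; assigned so far: [2, 3, 4]
unit clause [-1] forces x1=F; simplify:
  satisfied 1 clause(s); 1 remain; assigned so far: [1, 2, 3, 4]
unit clause [5] forces x5=T; simplify:
  satisfied 1 clause(s); 0 remain; assigned so far: [1, 2, 3, 4, 5]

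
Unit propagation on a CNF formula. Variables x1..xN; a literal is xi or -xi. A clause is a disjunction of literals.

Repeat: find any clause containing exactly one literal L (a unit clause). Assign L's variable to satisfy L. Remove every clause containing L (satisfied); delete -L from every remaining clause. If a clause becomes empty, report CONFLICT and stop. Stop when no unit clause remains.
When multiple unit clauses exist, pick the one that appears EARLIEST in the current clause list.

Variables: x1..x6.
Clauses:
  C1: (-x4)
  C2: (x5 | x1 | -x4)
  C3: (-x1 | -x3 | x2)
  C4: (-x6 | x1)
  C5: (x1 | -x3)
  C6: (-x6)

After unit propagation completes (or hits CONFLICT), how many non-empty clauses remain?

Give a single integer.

Answer: 2

Derivation:
unit clause [-4] forces x4=F; simplify:
  satisfied 2 clause(s); 4 remain; assigned so far: [4]
unit clause [-6] forces x6=F; simplify:
  satisfied 2 clause(s); 2 remain; assigned so far: [4, 6]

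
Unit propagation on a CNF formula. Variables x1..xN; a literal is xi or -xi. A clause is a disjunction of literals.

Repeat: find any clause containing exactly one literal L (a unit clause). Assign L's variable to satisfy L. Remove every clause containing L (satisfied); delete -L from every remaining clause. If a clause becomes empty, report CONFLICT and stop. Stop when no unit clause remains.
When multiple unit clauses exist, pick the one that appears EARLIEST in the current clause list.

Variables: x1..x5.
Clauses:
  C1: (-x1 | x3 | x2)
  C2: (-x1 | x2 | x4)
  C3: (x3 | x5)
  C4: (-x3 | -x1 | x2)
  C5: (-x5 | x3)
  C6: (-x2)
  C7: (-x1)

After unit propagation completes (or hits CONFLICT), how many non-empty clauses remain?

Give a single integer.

Answer: 2

Derivation:
unit clause [-2] forces x2=F; simplify:
  drop 2 from [-1, 3, 2] -> [-1, 3]
  drop 2 from [-1, 2, 4] -> [-1, 4]
  drop 2 from [-3, -1, 2] -> [-3, -1]
  satisfied 1 clause(s); 6 remain; assigned so far: [2]
unit clause [-1] forces x1=F; simplify:
  satisfied 4 clause(s); 2 remain; assigned so far: [1, 2]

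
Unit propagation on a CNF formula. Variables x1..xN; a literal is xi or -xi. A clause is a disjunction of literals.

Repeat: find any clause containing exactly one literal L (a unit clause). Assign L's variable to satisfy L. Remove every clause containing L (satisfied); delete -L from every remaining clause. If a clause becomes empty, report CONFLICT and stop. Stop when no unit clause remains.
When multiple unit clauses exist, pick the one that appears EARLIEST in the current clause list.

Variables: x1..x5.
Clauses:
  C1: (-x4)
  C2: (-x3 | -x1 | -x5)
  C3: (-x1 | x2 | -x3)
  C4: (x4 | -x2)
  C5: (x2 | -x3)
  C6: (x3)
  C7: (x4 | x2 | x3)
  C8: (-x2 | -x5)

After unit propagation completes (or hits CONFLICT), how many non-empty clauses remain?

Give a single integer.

unit clause [-4] forces x4=F; simplify:
  drop 4 from [4, -2] -> [-2]
  drop 4 from [4, 2, 3] -> [2, 3]
  satisfied 1 clause(s); 7 remain; assigned so far: [4]
unit clause [-2] forces x2=F; simplify:
  drop 2 from [-1, 2, -3] -> [-1, -3]
  drop 2 from [2, -3] -> [-3]
  drop 2 from [2, 3] -> [3]
  satisfied 2 clause(s); 5 remain; assigned so far: [2, 4]
unit clause [-3] forces x3=F; simplify:
  drop 3 from [3] -> [] (empty!)
  drop 3 from [3] -> [] (empty!)
  satisfied 3 clause(s); 2 remain; assigned so far: [2, 3, 4]
CONFLICT (empty clause)

Answer: 0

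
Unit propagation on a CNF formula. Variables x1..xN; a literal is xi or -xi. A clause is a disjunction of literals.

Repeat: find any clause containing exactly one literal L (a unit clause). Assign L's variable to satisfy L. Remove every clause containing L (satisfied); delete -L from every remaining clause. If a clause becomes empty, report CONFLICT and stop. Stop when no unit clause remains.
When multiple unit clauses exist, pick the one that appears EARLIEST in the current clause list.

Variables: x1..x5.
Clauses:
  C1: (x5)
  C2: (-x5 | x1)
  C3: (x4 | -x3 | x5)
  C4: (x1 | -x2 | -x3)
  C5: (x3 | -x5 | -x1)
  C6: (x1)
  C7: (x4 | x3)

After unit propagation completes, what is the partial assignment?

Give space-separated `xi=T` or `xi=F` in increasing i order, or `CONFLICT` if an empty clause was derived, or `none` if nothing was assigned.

Answer: x1=T x3=T x5=T

Derivation:
unit clause [5] forces x5=T; simplify:
  drop -5 from [-5, 1] -> [1]
  drop -5 from [3, -5, -1] -> [3, -1]
  satisfied 2 clause(s); 5 remain; assigned so far: [5]
unit clause [1] forces x1=T; simplify:
  drop -1 from [3, -1] -> [3]
  satisfied 3 clause(s); 2 remain; assigned so far: [1, 5]
unit clause [3] forces x3=T; simplify:
  satisfied 2 clause(s); 0 remain; assigned so far: [1, 3, 5]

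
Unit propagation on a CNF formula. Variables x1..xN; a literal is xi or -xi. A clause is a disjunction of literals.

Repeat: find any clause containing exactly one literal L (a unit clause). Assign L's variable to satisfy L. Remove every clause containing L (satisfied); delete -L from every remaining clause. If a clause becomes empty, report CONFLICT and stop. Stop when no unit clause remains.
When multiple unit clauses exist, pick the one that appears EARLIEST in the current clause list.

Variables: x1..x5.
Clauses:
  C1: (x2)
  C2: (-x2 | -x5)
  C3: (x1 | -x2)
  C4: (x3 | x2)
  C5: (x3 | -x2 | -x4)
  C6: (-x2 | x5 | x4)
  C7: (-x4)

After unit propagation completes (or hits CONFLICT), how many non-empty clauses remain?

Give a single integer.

unit clause [2] forces x2=T; simplify:
  drop -2 from [-2, -5] -> [-5]
  drop -2 from [1, -2] -> [1]
  drop -2 from [3, -2, -4] -> [3, -4]
  drop -2 from [-2, 5, 4] -> [5, 4]
  satisfied 2 clause(s); 5 remain; assigned so far: [2]
unit clause [-5] forces x5=F; simplify:
  drop 5 from [5, 4] -> [4]
  satisfied 1 clause(s); 4 remain; assigned so far: [2, 5]
unit clause [1] forces x1=T; simplify:
  satisfied 1 clause(s); 3 remain; assigned so far: [1, 2, 5]
unit clause [4] forces x4=T; simplify:
  drop -4 from [3, -4] -> [3]
  drop -4 from [-4] -> [] (empty!)
  satisfied 1 clause(s); 2 remain; assigned so far: [1, 2, 4, 5]
CONFLICT (empty clause)

Answer: 1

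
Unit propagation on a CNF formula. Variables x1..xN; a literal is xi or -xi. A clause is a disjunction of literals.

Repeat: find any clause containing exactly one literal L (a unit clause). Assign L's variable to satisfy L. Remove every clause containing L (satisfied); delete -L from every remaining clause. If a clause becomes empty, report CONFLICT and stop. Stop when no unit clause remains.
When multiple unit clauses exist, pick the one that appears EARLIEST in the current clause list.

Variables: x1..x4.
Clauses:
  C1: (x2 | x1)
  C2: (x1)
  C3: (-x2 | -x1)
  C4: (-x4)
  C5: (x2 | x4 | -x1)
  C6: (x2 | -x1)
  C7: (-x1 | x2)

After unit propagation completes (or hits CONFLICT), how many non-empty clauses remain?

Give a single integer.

Answer: 2

Derivation:
unit clause [1] forces x1=T; simplify:
  drop -1 from [-2, -1] -> [-2]
  drop -1 from [2, 4, -1] -> [2, 4]
  drop -1 from [2, -1] -> [2]
  drop -1 from [-1, 2] -> [2]
  satisfied 2 clause(s); 5 remain; assigned so far: [1]
unit clause [-2] forces x2=F; simplify:
  drop 2 from [2, 4] -> [4]
  drop 2 from [2] -> [] (empty!)
  drop 2 from [2] -> [] (empty!)
  satisfied 1 clause(s); 4 remain; assigned so far: [1, 2]
CONFLICT (empty clause)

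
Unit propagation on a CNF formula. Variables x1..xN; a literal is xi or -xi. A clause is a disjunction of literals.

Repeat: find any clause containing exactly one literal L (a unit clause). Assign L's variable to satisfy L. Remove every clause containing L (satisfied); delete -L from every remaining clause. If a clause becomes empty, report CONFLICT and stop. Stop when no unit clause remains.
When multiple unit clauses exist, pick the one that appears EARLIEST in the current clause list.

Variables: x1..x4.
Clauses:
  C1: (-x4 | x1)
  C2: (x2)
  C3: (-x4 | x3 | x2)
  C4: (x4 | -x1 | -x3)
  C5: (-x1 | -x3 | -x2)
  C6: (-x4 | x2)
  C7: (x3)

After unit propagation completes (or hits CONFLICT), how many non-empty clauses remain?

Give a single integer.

unit clause [2] forces x2=T; simplify:
  drop -2 from [-1, -3, -2] -> [-1, -3]
  satisfied 3 clause(s); 4 remain; assigned so far: [2]
unit clause [3] forces x3=T; simplify:
  drop -3 from [4, -1, -3] -> [4, -1]
  drop -3 from [-1, -3] -> [-1]
  satisfied 1 clause(s); 3 remain; assigned so far: [2, 3]
unit clause [-1] forces x1=F; simplify:
  drop 1 from [-4, 1] -> [-4]
  satisfied 2 clause(s); 1 remain; assigned so far: [1, 2, 3]
unit clause [-4] forces x4=F; simplify:
  satisfied 1 clause(s); 0 remain; assigned so far: [1, 2, 3, 4]

Answer: 0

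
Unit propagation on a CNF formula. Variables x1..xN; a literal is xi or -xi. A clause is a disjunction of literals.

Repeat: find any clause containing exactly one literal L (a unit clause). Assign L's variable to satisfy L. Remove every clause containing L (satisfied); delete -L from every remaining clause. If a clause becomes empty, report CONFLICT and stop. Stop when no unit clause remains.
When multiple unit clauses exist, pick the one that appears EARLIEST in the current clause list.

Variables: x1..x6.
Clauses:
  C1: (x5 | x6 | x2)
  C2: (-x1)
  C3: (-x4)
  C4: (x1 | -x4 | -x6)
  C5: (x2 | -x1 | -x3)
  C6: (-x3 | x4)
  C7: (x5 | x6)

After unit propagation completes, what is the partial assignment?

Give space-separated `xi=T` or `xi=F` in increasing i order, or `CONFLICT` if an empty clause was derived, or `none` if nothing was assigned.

Answer: x1=F x3=F x4=F

Derivation:
unit clause [-1] forces x1=F; simplify:
  drop 1 from [1, -4, -6] -> [-4, -6]
  satisfied 2 clause(s); 5 remain; assigned so far: [1]
unit clause [-4] forces x4=F; simplify:
  drop 4 from [-3, 4] -> [-3]
  satisfied 2 clause(s); 3 remain; assigned so far: [1, 4]
unit clause [-3] forces x3=F; simplify:
  satisfied 1 clause(s); 2 remain; assigned so far: [1, 3, 4]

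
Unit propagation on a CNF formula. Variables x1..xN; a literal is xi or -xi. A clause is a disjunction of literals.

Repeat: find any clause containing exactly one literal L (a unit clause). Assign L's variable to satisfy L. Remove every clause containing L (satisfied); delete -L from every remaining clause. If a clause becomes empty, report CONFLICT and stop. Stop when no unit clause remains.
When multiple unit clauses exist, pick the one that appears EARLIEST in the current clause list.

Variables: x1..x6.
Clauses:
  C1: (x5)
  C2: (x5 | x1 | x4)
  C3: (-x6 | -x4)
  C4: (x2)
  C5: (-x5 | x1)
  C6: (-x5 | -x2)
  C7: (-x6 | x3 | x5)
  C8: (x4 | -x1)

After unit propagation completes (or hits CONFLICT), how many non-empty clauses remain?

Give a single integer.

Answer: 3

Derivation:
unit clause [5] forces x5=T; simplify:
  drop -5 from [-5, 1] -> [1]
  drop -5 from [-5, -2] -> [-2]
  satisfied 3 clause(s); 5 remain; assigned so far: [5]
unit clause [2] forces x2=T; simplify:
  drop -2 from [-2] -> [] (empty!)
  satisfied 1 clause(s); 4 remain; assigned so far: [2, 5]
CONFLICT (empty clause)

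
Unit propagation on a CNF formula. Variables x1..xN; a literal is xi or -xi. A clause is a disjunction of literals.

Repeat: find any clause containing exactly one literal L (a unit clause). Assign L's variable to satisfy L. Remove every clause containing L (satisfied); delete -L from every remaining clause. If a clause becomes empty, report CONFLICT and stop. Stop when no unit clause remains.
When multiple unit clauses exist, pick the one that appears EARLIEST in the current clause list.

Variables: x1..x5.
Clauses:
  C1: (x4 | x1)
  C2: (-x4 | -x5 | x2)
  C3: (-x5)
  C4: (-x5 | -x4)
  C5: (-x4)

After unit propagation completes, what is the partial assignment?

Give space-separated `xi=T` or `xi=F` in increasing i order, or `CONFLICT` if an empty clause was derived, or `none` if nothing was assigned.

Answer: x1=T x4=F x5=F

Derivation:
unit clause [-5] forces x5=F; simplify:
  satisfied 3 clause(s); 2 remain; assigned so far: [5]
unit clause [-4] forces x4=F; simplify:
  drop 4 from [4, 1] -> [1]
  satisfied 1 clause(s); 1 remain; assigned so far: [4, 5]
unit clause [1] forces x1=T; simplify:
  satisfied 1 clause(s); 0 remain; assigned so far: [1, 4, 5]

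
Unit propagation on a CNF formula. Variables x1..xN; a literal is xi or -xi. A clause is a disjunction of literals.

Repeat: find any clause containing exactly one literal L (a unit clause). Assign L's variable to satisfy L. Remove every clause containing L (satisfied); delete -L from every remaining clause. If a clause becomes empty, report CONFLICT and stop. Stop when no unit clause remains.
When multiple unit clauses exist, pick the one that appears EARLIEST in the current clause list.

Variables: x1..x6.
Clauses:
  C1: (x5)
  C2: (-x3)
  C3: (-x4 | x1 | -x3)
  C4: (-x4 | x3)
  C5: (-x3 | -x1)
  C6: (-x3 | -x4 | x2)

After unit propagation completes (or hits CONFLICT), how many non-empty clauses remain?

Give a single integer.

Answer: 0

Derivation:
unit clause [5] forces x5=T; simplify:
  satisfied 1 clause(s); 5 remain; assigned so far: [5]
unit clause [-3] forces x3=F; simplify:
  drop 3 from [-4, 3] -> [-4]
  satisfied 4 clause(s); 1 remain; assigned so far: [3, 5]
unit clause [-4] forces x4=F; simplify:
  satisfied 1 clause(s); 0 remain; assigned so far: [3, 4, 5]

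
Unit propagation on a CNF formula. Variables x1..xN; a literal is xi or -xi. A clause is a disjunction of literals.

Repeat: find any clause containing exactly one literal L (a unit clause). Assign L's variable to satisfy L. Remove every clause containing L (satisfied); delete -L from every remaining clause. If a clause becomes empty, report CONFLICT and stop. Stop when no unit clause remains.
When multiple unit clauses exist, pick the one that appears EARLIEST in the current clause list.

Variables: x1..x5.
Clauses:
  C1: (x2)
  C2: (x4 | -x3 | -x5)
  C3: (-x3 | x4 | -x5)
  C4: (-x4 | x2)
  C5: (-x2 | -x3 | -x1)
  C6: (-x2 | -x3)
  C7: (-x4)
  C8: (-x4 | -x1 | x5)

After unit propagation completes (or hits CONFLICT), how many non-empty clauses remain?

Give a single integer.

Answer: 0

Derivation:
unit clause [2] forces x2=T; simplify:
  drop -2 from [-2, -3, -1] -> [-3, -1]
  drop -2 from [-2, -3] -> [-3]
  satisfied 2 clause(s); 6 remain; assigned so far: [2]
unit clause [-3] forces x3=F; simplify:
  satisfied 4 clause(s); 2 remain; assigned so far: [2, 3]
unit clause [-4] forces x4=F; simplify:
  satisfied 2 clause(s); 0 remain; assigned so far: [2, 3, 4]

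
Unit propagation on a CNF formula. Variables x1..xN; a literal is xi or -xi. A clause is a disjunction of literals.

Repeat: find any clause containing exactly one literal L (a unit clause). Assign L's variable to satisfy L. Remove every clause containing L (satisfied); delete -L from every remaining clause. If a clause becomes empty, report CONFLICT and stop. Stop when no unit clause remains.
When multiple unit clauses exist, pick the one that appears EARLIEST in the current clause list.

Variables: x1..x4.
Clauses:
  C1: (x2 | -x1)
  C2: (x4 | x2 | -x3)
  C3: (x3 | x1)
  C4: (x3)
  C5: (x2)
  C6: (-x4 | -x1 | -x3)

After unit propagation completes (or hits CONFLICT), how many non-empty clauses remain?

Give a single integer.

unit clause [3] forces x3=T; simplify:
  drop -3 from [4, 2, -3] -> [4, 2]
  drop -3 from [-4, -1, -3] -> [-4, -1]
  satisfied 2 clause(s); 4 remain; assigned so far: [3]
unit clause [2] forces x2=T; simplify:
  satisfied 3 clause(s); 1 remain; assigned so far: [2, 3]

Answer: 1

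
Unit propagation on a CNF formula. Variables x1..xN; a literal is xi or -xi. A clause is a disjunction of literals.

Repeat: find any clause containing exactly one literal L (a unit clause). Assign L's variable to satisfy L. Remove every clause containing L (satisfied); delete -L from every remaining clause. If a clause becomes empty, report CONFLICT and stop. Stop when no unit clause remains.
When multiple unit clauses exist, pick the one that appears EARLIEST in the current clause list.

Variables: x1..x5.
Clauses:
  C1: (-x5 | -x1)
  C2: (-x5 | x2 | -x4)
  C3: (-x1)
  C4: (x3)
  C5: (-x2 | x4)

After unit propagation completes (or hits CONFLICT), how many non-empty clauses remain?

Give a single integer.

Answer: 2

Derivation:
unit clause [-1] forces x1=F; simplify:
  satisfied 2 clause(s); 3 remain; assigned so far: [1]
unit clause [3] forces x3=T; simplify:
  satisfied 1 clause(s); 2 remain; assigned so far: [1, 3]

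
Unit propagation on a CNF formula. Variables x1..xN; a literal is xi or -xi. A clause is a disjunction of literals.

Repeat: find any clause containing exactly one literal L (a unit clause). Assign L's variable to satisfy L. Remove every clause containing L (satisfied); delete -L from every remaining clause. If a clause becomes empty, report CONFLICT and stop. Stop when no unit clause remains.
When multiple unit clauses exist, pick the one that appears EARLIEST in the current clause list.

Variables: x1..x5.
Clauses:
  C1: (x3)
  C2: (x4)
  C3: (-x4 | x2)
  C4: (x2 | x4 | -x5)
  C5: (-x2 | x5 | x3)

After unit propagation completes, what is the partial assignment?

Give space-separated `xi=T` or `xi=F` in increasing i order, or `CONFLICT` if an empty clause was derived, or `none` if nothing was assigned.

Answer: x2=T x3=T x4=T

Derivation:
unit clause [3] forces x3=T; simplify:
  satisfied 2 clause(s); 3 remain; assigned so far: [3]
unit clause [4] forces x4=T; simplify:
  drop -4 from [-4, 2] -> [2]
  satisfied 2 clause(s); 1 remain; assigned so far: [3, 4]
unit clause [2] forces x2=T; simplify:
  satisfied 1 clause(s); 0 remain; assigned so far: [2, 3, 4]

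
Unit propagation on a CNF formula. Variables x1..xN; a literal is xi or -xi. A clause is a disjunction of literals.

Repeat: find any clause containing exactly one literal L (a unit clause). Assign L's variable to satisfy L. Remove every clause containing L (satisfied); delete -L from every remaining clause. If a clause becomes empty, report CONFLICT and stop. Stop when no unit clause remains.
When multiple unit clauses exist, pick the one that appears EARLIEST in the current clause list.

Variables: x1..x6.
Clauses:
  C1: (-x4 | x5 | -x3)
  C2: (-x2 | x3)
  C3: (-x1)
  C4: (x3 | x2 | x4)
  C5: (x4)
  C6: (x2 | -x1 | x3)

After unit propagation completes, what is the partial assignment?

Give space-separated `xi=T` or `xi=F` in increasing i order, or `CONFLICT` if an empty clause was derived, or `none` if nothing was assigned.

unit clause [-1] forces x1=F; simplify:
  satisfied 2 clause(s); 4 remain; assigned so far: [1]
unit clause [4] forces x4=T; simplify:
  drop -4 from [-4, 5, -3] -> [5, -3]
  satisfied 2 clause(s); 2 remain; assigned so far: [1, 4]

Answer: x1=F x4=T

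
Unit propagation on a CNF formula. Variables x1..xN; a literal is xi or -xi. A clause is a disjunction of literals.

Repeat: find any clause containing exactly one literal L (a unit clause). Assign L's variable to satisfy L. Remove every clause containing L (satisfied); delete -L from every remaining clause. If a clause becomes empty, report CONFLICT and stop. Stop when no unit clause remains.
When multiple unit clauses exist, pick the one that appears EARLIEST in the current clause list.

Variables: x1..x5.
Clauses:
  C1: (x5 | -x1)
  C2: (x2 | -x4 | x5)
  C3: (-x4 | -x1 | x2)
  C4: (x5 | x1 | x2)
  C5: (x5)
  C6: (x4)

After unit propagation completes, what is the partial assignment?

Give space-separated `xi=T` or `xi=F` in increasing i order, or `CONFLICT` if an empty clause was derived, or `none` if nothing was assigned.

Answer: x4=T x5=T

Derivation:
unit clause [5] forces x5=T; simplify:
  satisfied 4 clause(s); 2 remain; assigned so far: [5]
unit clause [4] forces x4=T; simplify:
  drop -4 from [-4, -1, 2] -> [-1, 2]
  satisfied 1 clause(s); 1 remain; assigned so far: [4, 5]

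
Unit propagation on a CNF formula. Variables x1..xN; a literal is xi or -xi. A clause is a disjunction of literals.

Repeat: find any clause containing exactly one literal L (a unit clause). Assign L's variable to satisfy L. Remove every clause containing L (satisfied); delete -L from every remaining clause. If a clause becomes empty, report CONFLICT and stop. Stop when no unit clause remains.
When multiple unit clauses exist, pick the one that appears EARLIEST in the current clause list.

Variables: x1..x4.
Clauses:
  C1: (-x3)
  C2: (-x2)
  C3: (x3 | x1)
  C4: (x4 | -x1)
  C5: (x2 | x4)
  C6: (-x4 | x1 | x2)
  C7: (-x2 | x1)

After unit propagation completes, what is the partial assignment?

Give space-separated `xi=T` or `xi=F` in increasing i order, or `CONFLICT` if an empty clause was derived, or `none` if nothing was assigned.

unit clause [-3] forces x3=F; simplify:
  drop 3 from [3, 1] -> [1]
  satisfied 1 clause(s); 6 remain; assigned so far: [3]
unit clause [-2] forces x2=F; simplify:
  drop 2 from [2, 4] -> [4]
  drop 2 from [-4, 1, 2] -> [-4, 1]
  satisfied 2 clause(s); 4 remain; assigned so far: [2, 3]
unit clause [1] forces x1=T; simplify:
  drop -1 from [4, -1] -> [4]
  satisfied 2 clause(s); 2 remain; assigned so far: [1, 2, 3]
unit clause [4] forces x4=T; simplify:
  satisfied 2 clause(s); 0 remain; assigned so far: [1, 2, 3, 4]

Answer: x1=T x2=F x3=F x4=T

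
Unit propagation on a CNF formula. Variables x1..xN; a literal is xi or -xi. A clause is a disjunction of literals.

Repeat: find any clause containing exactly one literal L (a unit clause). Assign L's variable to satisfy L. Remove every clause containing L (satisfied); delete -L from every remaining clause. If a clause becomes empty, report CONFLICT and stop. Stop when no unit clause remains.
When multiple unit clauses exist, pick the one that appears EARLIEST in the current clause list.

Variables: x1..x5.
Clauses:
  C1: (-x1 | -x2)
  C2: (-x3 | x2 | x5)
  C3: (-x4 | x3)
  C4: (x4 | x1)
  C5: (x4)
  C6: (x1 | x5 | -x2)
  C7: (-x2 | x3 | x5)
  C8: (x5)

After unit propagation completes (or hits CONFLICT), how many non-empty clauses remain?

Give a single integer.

unit clause [4] forces x4=T; simplify:
  drop -4 from [-4, 3] -> [3]
  satisfied 2 clause(s); 6 remain; assigned so far: [4]
unit clause [3] forces x3=T; simplify:
  drop -3 from [-3, 2, 5] -> [2, 5]
  satisfied 2 clause(s); 4 remain; assigned so far: [3, 4]
unit clause [5] forces x5=T; simplify:
  satisfied 3 clause(s); 1 remain; assigned so far: [3, 4, 5]

Answer: 1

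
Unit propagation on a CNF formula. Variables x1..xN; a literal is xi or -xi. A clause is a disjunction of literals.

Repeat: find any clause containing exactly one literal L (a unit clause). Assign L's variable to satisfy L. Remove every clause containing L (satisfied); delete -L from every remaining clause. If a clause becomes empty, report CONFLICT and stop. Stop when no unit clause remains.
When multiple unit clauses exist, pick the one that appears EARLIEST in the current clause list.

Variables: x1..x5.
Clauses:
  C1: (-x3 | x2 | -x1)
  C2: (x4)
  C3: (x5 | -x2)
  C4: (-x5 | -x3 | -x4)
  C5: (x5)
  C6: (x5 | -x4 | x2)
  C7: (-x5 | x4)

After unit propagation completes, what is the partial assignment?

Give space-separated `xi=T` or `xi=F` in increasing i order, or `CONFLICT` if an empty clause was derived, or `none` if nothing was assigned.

Answer: x3=F x4=T x5=T

Derivation:
unit clause [4] forces x4=T; simplify:
  drop -4 from [-5, -3, -4] -> [-5, -3]
  drop -4 from [5, -4, 2] -> [5, 2]
  satisfied 2 clause(s); 5 remain; assigned so far: [4]
unit clause [5] forces x5=T; simplify:
  drop -5 from [-5, -3] -> [-3]
  satisfied 3 clause(s); 2 remain; assigned so far: [4, 5]
unit clause [-3] forces x3=F; simplify:
  satisfied 2 clause(s); 0 remain; assigned so far: [3, 4, 5]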